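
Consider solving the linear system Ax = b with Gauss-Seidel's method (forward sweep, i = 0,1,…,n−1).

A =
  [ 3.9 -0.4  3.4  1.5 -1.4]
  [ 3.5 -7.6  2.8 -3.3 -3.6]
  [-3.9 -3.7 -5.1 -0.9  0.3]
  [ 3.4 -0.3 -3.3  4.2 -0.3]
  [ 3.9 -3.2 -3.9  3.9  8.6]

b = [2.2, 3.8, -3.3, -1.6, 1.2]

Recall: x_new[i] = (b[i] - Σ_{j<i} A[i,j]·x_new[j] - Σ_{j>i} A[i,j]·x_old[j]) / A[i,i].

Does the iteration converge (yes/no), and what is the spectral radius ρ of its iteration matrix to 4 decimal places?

no, ρ = 1.6060

Write A = D+L+U with D = diag(3.9, -7.6, -5.1, 4.2, 8.6).
Gauss-Seidel: T = -(D+L)⁻¹U, row 0 first, T[0,3] = -(1.5)/(3.9) = -0.3846; later rows by forward substitution.
  T[0,:] = [+0.0000, +0.1026, -0.8718, -0.3846, +0.3590]
  T[1,:] = [+0.0000, +0.0472, -0.0331, -0.6113, -0.3084]
  T[2,:] = [+0.0000, -0.1127, +0.6907, +0.5612, +0.0080]
  T[3,:] = [+0.0000, -0.1682, +1.2460, +0.7086, -0.2349]
  T[4,:] = [+0.0000, -0.0038, +0.1312, -0.1199, -0.1674]
|λ(T)| sorted: 1.6060, 0.3214, 0.0205, 0.0205, 0.0000.
spectral radius ρ = 1.6060; 1.6060 > 1 ⇒ diverges.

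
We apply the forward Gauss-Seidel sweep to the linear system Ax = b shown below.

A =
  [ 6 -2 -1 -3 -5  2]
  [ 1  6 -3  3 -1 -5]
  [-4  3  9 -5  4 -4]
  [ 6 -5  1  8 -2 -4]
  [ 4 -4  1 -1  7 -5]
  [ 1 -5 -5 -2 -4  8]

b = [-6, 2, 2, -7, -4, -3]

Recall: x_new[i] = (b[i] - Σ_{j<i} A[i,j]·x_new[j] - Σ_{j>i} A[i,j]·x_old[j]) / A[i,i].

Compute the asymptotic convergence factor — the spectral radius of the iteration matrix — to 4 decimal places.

1.2234

Diagonal D = diag(6, 6, 9, 8, 7, 8); L, U strict lower/upper.
Gauss-Seidel: T = -(D+L)⁻¹U, row 0 first, T[0,5] = -(2)/(6) = -0.3333; later rows by forward substitution.
  T[0,:] = [+0.0000 +0.3333 +0.1667 +0.5000 +0.8333 -0.3333]
  T[1,:] = [+0.0000 -0.0556 +0.4722 -0.5833 +0.0278 +0.8889]
  T[2,:] = [+0.0000 +0.1667 -0.0833 +0.9722 -0.0833 +0.0000]
  T[3,:] = [+0.0000 -0.3056 +0.1806 -0.8611 -0.3472 +1.3056]
  T[4,:] = [+0.0000 -0.2897 +0.2123 -0.8810 -0.4980 +1.5992]
  T[5,:] = [+0.0000 -0.1935 +0.3735 -0.4752 -0.4747 +1.7232]
|eigenvalues of T|: 1.2234, 0.8818, 0.1396, 0.1396, 0.0984, 0.0000.
spectral radius ρ = 1.2234; 1.2234 > 1, so it fails to converge.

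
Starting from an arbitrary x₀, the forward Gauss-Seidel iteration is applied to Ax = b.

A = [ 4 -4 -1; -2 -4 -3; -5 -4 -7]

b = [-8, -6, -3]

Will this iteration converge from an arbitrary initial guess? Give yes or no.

yes

Let D = diag(4, -4, -7); L, U the strict triangles.
GS T = -(D+L)⁻¹U: row 0 first, T[0,2] = -(-1)/(4) = +0.2500; later rows by forward substitution.
  T[0,:] = [+0.0000 +1.0000 +0.2500]
  T[1,:] = [+0.0000 -0.5000 -0.8750]
  T[2,:] = [+0.0000 -0.4286 +0.3214]
eigenvalue magnitudes: 0.8266, 0.6481, 0.0000.
spectral radius ρ = 0.8266; 0.8266 < 1 ⇒ converges.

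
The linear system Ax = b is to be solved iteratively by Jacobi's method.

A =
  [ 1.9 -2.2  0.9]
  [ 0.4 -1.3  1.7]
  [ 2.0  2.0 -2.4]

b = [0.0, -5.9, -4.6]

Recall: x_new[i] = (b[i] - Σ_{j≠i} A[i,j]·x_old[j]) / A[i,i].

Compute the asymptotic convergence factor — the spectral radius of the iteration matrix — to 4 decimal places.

1.3720

Diagonal D = diag(1.9, -1.3, -2.4); L, U strict lower/upper.
Jacobi: T = -D⁻¹(L+U), T[2,1] = -(2)/(-2.4) = +0.8333; T[2,2] = 0.
  T[0,:] = [+0.0000 +1.1579 -0.4737]
  T[1,:] = [+0.3077 +0.0000 +1.3077]
  T[2,:] = [+0.8333 +0.8333 +0.0000]
|roots of det(T-λI)|: 1.3720, 0.9117, 0.9117.
ρ = 1.3720; 1.3720 > 1 ⇒ diverges.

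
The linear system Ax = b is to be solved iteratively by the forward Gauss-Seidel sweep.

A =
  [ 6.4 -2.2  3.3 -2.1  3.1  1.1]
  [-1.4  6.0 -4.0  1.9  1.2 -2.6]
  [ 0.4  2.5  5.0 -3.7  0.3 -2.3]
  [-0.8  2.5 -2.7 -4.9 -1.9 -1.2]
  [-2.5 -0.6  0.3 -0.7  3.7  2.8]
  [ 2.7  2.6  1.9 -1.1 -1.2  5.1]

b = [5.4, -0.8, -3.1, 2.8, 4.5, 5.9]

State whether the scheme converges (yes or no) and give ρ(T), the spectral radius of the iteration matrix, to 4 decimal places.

no, ρ = 1.3954

A = D + L + U where D = diag(6.4, 6, 5, -4.9, 3.7, 5.1).
GS T = -(D+L)⁻¹U: row 0 first, T[0,2] = -(3.3)/(6.4) = -0.5156; later rows by forward substitution.
  T[0,:] = [+0.0000 +0.3438 -0.5156 +0.3281 -0.4844 -0.1719]
  T[1,:] = [+0.0000 +0.0802 +0.5464 -0.2401 -0.3130 +0.3932]
  T[2,:] = [+0.0000 -0.0676 -0.2319 +0.8338 +0.1353 +0.2771]
  T[3,:] = [+0.0000 +0.0221 +0.4907 -0.6355 -0.5429 -0.1689]
  T[4,:] = [+0.0000 +0.2549 -0.1482 -0.0051 -0.4917 -0.8635]
  T[5,:] = [+0.0000 -0.1330 +0.1518 -0.5002 +0.1328 -0.4523]
|λ(T)| sorted: 1.3954, 0.6600, 0.6600, 0.2082, 0.2082, 0.0000.
ρ(T) = max|λ| = 1.3954; 1.3954 > 1, so it fails to converge.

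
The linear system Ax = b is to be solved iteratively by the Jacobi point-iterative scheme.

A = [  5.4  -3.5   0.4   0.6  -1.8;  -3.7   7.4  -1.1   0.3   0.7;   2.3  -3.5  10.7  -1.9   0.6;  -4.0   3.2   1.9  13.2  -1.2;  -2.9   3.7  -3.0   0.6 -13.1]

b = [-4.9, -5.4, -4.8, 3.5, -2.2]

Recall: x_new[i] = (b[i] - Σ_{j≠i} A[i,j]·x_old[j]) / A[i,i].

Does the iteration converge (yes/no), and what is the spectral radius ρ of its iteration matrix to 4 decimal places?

Write A = D+L+U with D = diag(5.4, 7.4, 10.7, 13.2, -13.1).
Jacobi: T = -D⁻¹(L+U), T[2,0] = -(2.3)/(10.7) = -0.2150; T[2,2] = 0.
  T[0,:] = [+0.0000  +0.6481  -0.0741  -0.1111  +0.3333]
  T[1,:] = [+0.5000  +0.0000  +0.1486  -0.0405  -0.0946]
  T[2,:] = [-0.2150  +0.3271  +0.0000  +0.1776  -0.0561]
  T[3,:] = [+0.3030  -0.2424  -0.1439  +0.0000  +0.0909]
  T[4,:] = [-0.2214  +0.2824  -0.2290  +0.0458  +0.0000]
moduli |λ_i(T)| = 0.5703, 0.4335, 0.4335, 0.2074, 0.2074.
ρ(T) = max|λ| = 0.5703; 0.5703 < 1: convergent.

yes, ρ = 0.5703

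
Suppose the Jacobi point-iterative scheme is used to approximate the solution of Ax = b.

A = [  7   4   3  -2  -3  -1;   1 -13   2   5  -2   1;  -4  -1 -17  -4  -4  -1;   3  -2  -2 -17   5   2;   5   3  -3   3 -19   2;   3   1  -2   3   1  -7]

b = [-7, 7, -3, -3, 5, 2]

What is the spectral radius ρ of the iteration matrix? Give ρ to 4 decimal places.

0.8781

Split A = D + L + U, D = diag(7, -13, -17, -17, -19, -7).
T_J = -D⁻¹(L+U): T[3,2] = -(-2)/(-17) = -0.1176; T[3,3] = 0.
  T[0,:] = [+0.0000 -0.5714 -0.4286 +0.2857 +0.4286 +0.1429]
  T[1,:] = [+0.0769 +0.0000 +0.1538 +0.3846 -0.1538 +0.0769]
  T[2,:] = [-0.2353 -0.0588 +0.0000 -0.2353 -0.2353 -0.0588]
  T[3,:] = [+0.1765 -0.1176 -0.1176 +0.0000 +0.2941 +0.1176]
  T[4,:] = [+0.2632 +0.1579 -0.1579 +0.1579 +0.0000 +0.1053]
  T[5,:] = [+0.4286 +0.1429 -0.2857 +0.4286 +0.1429 +0.0000]
eigenvalue magnitudes: 0.8781, 0.3052, 0.3052, 0.2220, 0.1705, 0.1705.
ρ = 0.8781; 0.8781 < 1 ⇒ converges.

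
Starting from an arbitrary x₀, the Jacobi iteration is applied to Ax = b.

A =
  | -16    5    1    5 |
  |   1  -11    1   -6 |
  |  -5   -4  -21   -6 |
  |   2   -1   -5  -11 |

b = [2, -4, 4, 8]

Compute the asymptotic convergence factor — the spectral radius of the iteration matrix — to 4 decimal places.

Diagonal D = diag(-16, -11, -21, -11); L, U strict lower/upper.
T_J = -D⁻¹(L+U): T[0,3] = -(5)/(-16) = +0.3125; T[0,0] = 0.
  T[0,:] = [+0.0000 +0.3125 +0.0625 +0.3125]
  T[1,:] = [+0.0909 +0.0000 +0.0909 -0.5455]
  T[2,:] = [-0.2381 -0.1905 +0.0000 -0.2857]
  T[3,:] = [+0.1818 -0.0909 -0.4545 +0.0000]
|λ(T)| sorted: 0.5245, 0.4207, 0.4207, 0.1884.
ρ(T) = max|λ| = 0.5245; 0.5245 < 1, so it converges for any x₀.

0.5245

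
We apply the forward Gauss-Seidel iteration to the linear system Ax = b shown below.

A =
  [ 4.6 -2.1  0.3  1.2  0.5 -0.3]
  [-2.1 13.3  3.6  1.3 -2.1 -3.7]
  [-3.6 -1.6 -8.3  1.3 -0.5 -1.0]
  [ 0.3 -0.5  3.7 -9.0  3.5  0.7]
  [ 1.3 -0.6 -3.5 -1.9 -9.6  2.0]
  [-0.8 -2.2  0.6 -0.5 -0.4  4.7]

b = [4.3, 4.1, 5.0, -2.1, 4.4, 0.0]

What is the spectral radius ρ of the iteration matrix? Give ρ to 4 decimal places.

A = D + L + U where D = diag(4.6, 13.3, -8.3, -9, -9.6, 4.7).
GS T = -(D+L)⁻¹U: row 0 first, T[0,4] = -(0.5)/(4.6) = -0.1087; later rows by forward substitution.
  T[0,:] = [+0.0000  +0.4565  -0.0652  -0.2609  -0.1087  +0.0652]
  T[1,:] = [+0.0000  +0.0721  -0.2810  -0.1389  +0.1407  +0.2885]
  T[2,:] = [+0.0000  -0.2119  +0.0825  +0.2966  -0.0402  -0.2044]
  T[3,:] = [+0.0000  -0.0759  +0.0473  +0.1209  +0.3609  -0.0201]
  T[4,:] = [+0.0000  +0.1496  -0.0307  -0.1587  -0.0803  +0.2776]
  T[5,:] = [+0.0000  +0.1432  -0.1507  -0.1479  +0.0841  +0.1937]
|λ(T)| sorted: 0.5496, 0.2028, 0.1852, 0.1852, 0.0698, 0.0000.
ρ(T) = max|λ| = 0.5496; 0.5496 < 1 ⇒ converges.

0.5496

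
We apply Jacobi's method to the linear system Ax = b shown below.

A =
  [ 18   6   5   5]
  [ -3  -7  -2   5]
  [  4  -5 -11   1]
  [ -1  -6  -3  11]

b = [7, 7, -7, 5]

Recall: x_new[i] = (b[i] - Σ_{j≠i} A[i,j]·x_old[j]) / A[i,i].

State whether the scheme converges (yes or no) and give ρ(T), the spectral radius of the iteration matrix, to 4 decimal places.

A = D + L + U where D = diag(18, -7, -11, 11).
T_J = -D⁻¹(L+U): T[0,1] = -(6)/(18) = -0.3333; T[0,0] = 0.
  T[0,:] = [+0.0000 -0.3333 -0.2778 -0.2778]
  T[1,:] = [-0.4286 +0.0000 -0.2857 +0.7143]
  T[2,:] = [+0.3636 -0.4545 +0.0000 +0.0909]
  T[3,:] = [+0.0909 +0.5455 +0.2727 +0.0000]
eigenvalue magnitudes: 0.8550, 0.6848, 0.2314, 0.2314.
ρ = 0.8550; 0.8550 < 1, so it converges for any x₀.

yes, ρ = 0.8550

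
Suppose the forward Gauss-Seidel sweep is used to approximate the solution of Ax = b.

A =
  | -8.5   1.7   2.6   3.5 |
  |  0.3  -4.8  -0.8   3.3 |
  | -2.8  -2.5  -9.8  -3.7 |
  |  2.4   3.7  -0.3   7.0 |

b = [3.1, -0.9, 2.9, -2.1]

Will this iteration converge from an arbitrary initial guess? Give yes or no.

Let D = diag(-8.5, -4.8, -9.8, 7); L, U the strict triangles.
Gauss-Seidel: T = -(D+L)⁻¹U, row 0 first, T[0,1] = -(1.7)/(-8.5) = +0.2000; later rows by forward substitution.
  T[0,:] = [+0.0000 +0.2000 +0.3059 +0.4118]
  T[1,:] = [+0.0000 +0.0125 -0.1475 +0.7132]
  T[2,:] = [+0.0000 -0.0603 -0.0498 -0.6771]
  T[3,:] = [+0.0000 -0.0778 -0.0290 -0.5472]
|eigenvalues of T|: 0.5094, 0.0920, 0.0920, 0.0000.
spectral radius ρ = 0.5094; 0.5094 < 1: convergent.

yes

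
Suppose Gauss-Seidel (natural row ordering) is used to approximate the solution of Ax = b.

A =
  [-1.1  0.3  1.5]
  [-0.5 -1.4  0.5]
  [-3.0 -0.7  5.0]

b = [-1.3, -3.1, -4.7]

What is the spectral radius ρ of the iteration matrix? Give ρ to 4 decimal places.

A = D + L + U where D = diag(-1.1, -1.4, 5).
GS T = -(D+L)⁻¹U: row 0 first, T[0,2] = -(1.5)/(-1.1) = +1.3636; later rows by forward substitution.
  T[0,:] = [+0.0000 +0.2727 +1.3636]
  T[1,:] = [+0.0000 -0.0974 -0.1299]
  T[2,:] = [+0.0000 +0.1500 +0.8000]
moduli |λ_i(T)| = 0.7777, 0.0751, 0.0000.
ρ = 0.7777; 0.7777 < 1 ⇒ converges.

0.7777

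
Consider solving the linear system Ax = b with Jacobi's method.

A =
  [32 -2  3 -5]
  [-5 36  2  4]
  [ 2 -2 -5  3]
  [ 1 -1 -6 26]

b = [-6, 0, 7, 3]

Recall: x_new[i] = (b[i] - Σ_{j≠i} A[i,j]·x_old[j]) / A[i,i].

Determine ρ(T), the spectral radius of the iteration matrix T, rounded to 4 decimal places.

0.4141

Diagonal D = diag(32, 36, -5, 26); L, U strict lower/upper.
T_J = -D⁻¹(L+U): T[2,3] = -(3)/(-5) = +0.6000; T[2,2] = 0.
  T[0,:] = [+0.0000, +0.0625, -0.0938, +0.1562]
  T[1,:] = [+0.1389, +0.0000, -0.0556, -0.1111]
  T[2,:] = [+0.4000, -0.4000, +0.0000, +0.6000]
  T[3,:] = [-0.0385, +0.0385, +0.2308, +0.0000]
|eigenvalues of T|: 0.4141, 0.3164, 0.3164, 0.0981.
ρ = 0.4141; 0.4141 < 1 ⇒ converges.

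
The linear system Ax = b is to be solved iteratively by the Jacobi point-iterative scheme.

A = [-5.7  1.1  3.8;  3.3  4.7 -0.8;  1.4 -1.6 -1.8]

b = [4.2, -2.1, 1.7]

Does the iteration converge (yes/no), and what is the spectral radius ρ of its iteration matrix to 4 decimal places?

Let D = diag(-5.7, 4.7, -1.8); L, U the strict triangles.
T_J = -D⁻¹(L+U): T[2,0] = -(1.4)/(-1.8) = +0.7778; T[2,2] = 0.
  T[0,:] = [+0.0000, +0.1930, +0.6667]
  T[1,:] = [-0.7021, +0.0000, +0.1702]
  T[2,:] = [+0.7778, -0.8889, +0.0000]
|roots of det(T-λI)|: 0.8624, 0.7156, 0.7156.
ρ(T) = max|λ| = 0.8624; 0.8624 < 1, so it converges for any x₀.

yes, ρ = 0.8624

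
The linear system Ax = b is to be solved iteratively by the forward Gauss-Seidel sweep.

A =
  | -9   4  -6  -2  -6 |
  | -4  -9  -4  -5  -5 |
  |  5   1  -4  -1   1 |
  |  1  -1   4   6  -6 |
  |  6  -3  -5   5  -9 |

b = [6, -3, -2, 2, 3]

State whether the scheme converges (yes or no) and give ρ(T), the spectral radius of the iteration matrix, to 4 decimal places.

no, ρ = 1.3012

Split A = D + L + U, D = diag(-9, -9, -4, 6, -9).
T_GS = -(D+L)⁻¹U: row 0 first, T[0,1] = -(4)/(-9) = +0.4444; later rows by forward substitution.
  T[0,:] = [+0.0000, +0.4444, -0.6667, -0.2222, -0.6667]
  T[1,:] = [+0.0000, -0.1975, -0.1481, -0.4568, -0.2593]
  T[2,:] = [+0.0000, +0.5062, -0.8704, -0.6420, -0.6481]
  T[3,:] = [+0.0000, -0.4444, +0.6667, +0.3889, +1.5000]
  T[4,:] = [+0.0000, -0.1660, +0.4588, +0.5768, +0.8354]
|eigenvalues of T|: 1.3012, 0.6075, 0.4433, 0.0939, 0.0000.
spectral radius ρ = 1.3012; 1.3012 > 1: divergent.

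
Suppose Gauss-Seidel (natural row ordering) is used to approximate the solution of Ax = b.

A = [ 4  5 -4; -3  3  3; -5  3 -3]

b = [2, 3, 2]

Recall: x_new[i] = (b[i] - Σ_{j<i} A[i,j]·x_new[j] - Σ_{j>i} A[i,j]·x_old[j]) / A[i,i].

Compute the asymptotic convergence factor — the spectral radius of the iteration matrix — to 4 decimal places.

Let D = diag(4, 3, -3); L, U the strict triangles.
Gauss-Seidel: T = -(D+L)⁻¹U, row 0 first, T[0,2] = -(-4)/(4) = +1.0000; later rows by forward substitution.
  T[0,:] = [+0.0000, -1.2500, +1.0000]
  T[1,:] = [+0.0000, -1.2500, +0.0000]
  T[2,:] = [+0.0000, +0.8333, -1.6667]
moduli |λ_i(T)| = 1.6667, 1.2500, 0.0000.
ρ = 1.6667; 1.6667 > 1 ⇒ diverges.

1.6667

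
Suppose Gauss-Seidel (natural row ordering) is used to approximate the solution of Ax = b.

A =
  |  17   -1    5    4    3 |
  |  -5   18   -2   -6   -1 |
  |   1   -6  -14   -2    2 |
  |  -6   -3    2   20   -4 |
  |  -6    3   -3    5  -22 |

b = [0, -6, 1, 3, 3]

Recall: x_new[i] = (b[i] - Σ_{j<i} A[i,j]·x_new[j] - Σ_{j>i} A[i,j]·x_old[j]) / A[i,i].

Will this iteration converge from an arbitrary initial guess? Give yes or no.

yes

A = D + L + U where D = diag(17, 18, -14, 20, -22).
Gauss-Seidel: T = -(D+L)⁻¹U, row 0 first, T[0,2] = -(5)/(17) = -0.2941; later rows by forward substitution.
  T[0,:] = [+0.0000 +0.0588 -0.2941 -0.2353 -0.1765]
  T[1,:] = [+0.0000 +0.0163 +0.0294 +0.2680 +0.0065]
  T[2,:] = [+0.0000 -0.0028 -0.0336 -0.2745 +0.1275]
  T[3,:] = [+0.0000 +0.0204 -0.0805 -0.0029 +0.1353]
  T[4,:] = [+0.0000 -0.0088 +0.0705 +0.1375 +0.0624]
|eigenvalues of T|: 0.2642, 0.1734, 0.1240, 0.0090, 0.0000.
ρ = 0.2642; 0.2642 < 1, so it converges for any x₀.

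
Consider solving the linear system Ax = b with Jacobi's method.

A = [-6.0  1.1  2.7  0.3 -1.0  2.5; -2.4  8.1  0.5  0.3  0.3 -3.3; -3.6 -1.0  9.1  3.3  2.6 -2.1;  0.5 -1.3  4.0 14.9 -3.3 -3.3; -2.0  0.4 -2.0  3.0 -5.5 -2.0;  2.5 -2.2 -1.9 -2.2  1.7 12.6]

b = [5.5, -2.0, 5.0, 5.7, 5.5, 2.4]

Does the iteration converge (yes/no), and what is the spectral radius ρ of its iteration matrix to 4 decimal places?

yes, ρ = 0.8876

Diagonal D = diag(-6, 8.1, 9.1, 14.9, -5.5, 12.6); L, U strict lower/upper.
Jacobi: T = -D⁻¹(L+U), T[3,1] = -(-1.3)/(14.9) = +0.0872; T[3,3] = 0.
  T[0,:] = [+0.0000, +0.1833, +0.4500, +0.0500, -0.1667, +0.4167]
  T[1,:] = [+0.2963, +0.0000, -0.0617, -0.0370, -0.0370, +0.4074]
  T[2,:] = [+0.3956, +0.1099, +0.0000, -0.3626, -0.2857, +0.2308]
  T[3,:] = [-0.0336, +0.0872, -0.2685, +0.0000, +0.2215, +0.2215]
  T[4,:] = [-0.3636, +0.0727, -0.3636, +0.5455, +0.0000, -0.3636]
  T[5,:] = [-0.1984, +0.1746, +0.1508, +0.1746, -0.1349, +0.0000]
moduli |λ_i(T)| = 0.8876, 0.5883, 0.3921, 0.2999, 0.2137, 0.0066.
ρ(T) = max|λ| = 0.8876; 0.8876 < 1, so it converges for any x₀.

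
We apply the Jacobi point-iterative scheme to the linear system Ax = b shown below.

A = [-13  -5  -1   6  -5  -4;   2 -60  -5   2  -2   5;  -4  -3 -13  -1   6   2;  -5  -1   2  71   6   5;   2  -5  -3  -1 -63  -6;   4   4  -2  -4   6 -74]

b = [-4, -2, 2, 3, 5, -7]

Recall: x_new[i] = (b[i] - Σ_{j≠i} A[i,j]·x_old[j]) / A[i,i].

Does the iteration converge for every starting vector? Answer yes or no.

yes

A = D + L + U where D = diag(-13, -60, -13, 71, -63, -74).
Jacobi: T = -D⁻¹(L+U), T[1,3] = -(2)/(-60) = +0.0333; T[1,1] = 0.
  T[0,:] = [+0.0000 -0.3846 -0.0769 +0.4615 -0.3846 -0.3077]
  T[1,:] = [+0.0333 +0.0000 -0.0833 +0.0333 -0.0333 +0.0833]
  T[2,:] = [-0.3077 -0.2308 +0.0000 -0.0769 +0.4615 +0.1538]
  T[3,:] = [+0.0704 +0.0141 -0.0282 +0.0000 -0.0845 -0.0704]
  T[4,:] = [+0.0317 -0.0794 -0.0476 -0.0159 +0.0000 -0.0952]
  T[5,:] = [+0.0541 +0.0541 -0.0270 -0.0541 +0.0811 +0.0000]
|λ(T)| sorted: 0.2824, 0.2247, 0.2247, 0.1361, 0.0355, 0.0355.
ρ(T) = max|λ| = 0.2824; 0.2824 < 1: convergent.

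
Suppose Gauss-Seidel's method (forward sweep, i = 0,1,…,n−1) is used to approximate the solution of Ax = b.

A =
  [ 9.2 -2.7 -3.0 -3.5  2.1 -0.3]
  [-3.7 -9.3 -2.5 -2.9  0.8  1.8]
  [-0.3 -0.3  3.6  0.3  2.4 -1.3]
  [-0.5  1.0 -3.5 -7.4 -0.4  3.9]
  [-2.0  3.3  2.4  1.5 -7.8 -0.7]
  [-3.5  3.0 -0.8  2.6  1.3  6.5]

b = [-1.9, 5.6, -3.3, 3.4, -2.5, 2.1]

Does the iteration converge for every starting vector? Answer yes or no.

yes

Split A = D + L + U, D = diag(9.2, -9.3, 3.6, -7.4, -7.8, 6.5).
T_GS = -(D+L)⁻¹U: row 0 first, T[0,5] = -(-0.3)/(9.2) = +0.0326; later rows by forward substitution.
  T[0,:] = [+0.0000 +0.2935 +0.3261 +0.3804 -0.2283 +0.0326]
  T[1,:] = [+0.0000 -0.1168 -0.3986 -0.4632 +0.1768 +0.1806]
  T[2,:] = [+0.0000 +0.0147 -0.0060 -0.0902 -0.6710 +0.3789]
  T[3,:] = [+0.0000 -0.0426 -0.0730 -0.0456 +0.3026 +0.3700]
  T[4,:] = [+0.0000 -0.1283 -0.2681 -0.3300 -0.0149 +0.1660]
  T[5,:] = [+0.0000 +0.2564 +0.4416 +0.4918 -0.4052 -0.2004]
|eigenvalues of T|: 0.7921, 0.4539, 0.1542, 0.1057, 0.0029, 0.0000.
ρ(T) = max|λ| = 0.7921; 0.7921 < 1: convergent.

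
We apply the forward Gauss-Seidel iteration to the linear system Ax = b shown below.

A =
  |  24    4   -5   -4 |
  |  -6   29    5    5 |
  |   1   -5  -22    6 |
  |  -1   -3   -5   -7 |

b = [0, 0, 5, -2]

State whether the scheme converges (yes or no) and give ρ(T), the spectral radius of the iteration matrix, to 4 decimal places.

yes, ρ = 0.1931

Write A = D+L+U with D = diag(24, 29, -22, -7).
Gauss-Seidel: T = -(D+L)⁻¹U, row 0 first, T[0,2] = -(-5)/(24) = +0.2083; later rows by forward substitution.
  T[0,:] = [+0.0000, -0.1667, +0.2083, +0.1667]
  T[1,:] = [+0.0000, -0.0345, -0.1293, -0.1379]
  T[2,:] = [+0.0000, +0.0003, +0.0389, +0.3117]
  T[3,:] = [+0.0000, +0.0384, -0.0021, -0.1873]
|eigenvalues of T|: 0.1931, 0.0761, 0.0761, 0.0000.
ρ = 0.1931; 0.1931 < 1: convergent.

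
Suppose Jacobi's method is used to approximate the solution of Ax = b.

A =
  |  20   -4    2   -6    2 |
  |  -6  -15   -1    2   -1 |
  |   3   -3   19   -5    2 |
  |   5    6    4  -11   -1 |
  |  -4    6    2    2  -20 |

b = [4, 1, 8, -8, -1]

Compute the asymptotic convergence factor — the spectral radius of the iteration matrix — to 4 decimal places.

Split A = D + L + U, D = diag(20, -15, 19, -11, -20).
Jacobi: T = -D⁻¹(L+U), T[0,4] = -(2)/(20) = -0.1000; T[0,0] = 0.
  T[0,:] = [+0.0000 +0.2000 -0.1000 +0.3000 -0.1000]
  T[1,:] = [-0.4000 +0.0000 -0.0667 +0.1333 -0.0667]
  T[2,:] = [-0.1579 +0.1579 +0.0000 +0.2632 -0.1053]
  T[3,:] = [+0.4545 +0.5455 +0.3636 +0.0000 -0.0909]
  T[4,:] = [-0.2000 +0.3000 +0.1000 +0.1000 +0.0000]
|λ(T)| sorted: 0.6042, 0.2568, 0.2142, 0.2142, 0.0708.
ρ = 0.6042; 0.6042 < 1 ⇒ converges.

0.6042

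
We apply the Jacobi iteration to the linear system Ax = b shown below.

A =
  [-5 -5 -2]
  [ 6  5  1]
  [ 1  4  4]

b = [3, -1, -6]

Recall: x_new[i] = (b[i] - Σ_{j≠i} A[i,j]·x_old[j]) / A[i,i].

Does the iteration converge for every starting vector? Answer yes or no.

A = D + L + U where D = diag(-5, 5, 4).
Jacobi: T = -D⁻¹(L+U), T[0,2] = -(-2)/(-5) = -0.4000; T[0,0] = 0.
  T[0,:] = [+0.0000, -1.0000, -0.4000]
  T[1,:] = [-1.2000, +0.0000, -0.2000]
  T[2,:] = [-0.2500, -1.0000, +0.0000]
moduli |λ_i(T)| = 1.3733, 0.9791, 0.3942.
ρ(T) = max|λ| = 1.3733; 1.3733 > 1 ⇒ diverges.

no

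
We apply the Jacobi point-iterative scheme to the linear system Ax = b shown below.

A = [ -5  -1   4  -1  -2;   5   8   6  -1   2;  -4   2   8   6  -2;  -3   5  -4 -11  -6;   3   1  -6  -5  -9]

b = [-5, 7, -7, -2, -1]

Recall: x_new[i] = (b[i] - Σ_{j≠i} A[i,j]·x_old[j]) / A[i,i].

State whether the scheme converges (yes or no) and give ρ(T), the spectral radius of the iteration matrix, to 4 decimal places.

A = D + L + U where D = diag(-5, 8, 8, -11, -9).
T_J = -D⁻¹(L+U): T[3,0] = -(-3)/(-11) = -0.2727; T[3,3] = 0.
  T[0,:] = [+0.0000 -0.2000 +0.8000 -0.2000 -0.4000]
  T[1,:] = [-0.6250 +0.0000 -0.7500 +0.1250 -0.2500]
  T[2,:] = [+0.5000 -0.2500 +0.0000 -0.7500 +0.2500]
  T[3,:] = [-0.2727 +0.4545 -0.3636 +0.0000 -0.5455]
  T[4,:] = [+0.3333 +0.1111 -0.6667 -0.5556 +0.0000]
|eigenvalues of T|: 1.3214, 0.6134, 0.6134, 0.2960, 0.2960.
spectral radius ρ = 1.3214; 1.3214 > 1 ⇒ diverges.

no, ρ = 1.3214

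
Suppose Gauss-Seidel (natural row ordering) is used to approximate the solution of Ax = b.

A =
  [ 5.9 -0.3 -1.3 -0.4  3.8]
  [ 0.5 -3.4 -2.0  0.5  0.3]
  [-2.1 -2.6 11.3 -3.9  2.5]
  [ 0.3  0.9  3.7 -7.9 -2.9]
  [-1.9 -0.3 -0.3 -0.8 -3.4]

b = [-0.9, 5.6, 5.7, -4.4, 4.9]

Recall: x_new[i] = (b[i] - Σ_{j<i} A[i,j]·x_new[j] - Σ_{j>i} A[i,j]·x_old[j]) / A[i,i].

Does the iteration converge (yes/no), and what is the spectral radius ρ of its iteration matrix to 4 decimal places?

yes, ρ = 0.6758

Split A = D + L + U, D = diag(5.9, -3.4, 11.3, -7.9, -3.4).
GS T = -(D+L)⁻¹U: row 0 first, T[0,1] = -(-0.3)/(5.9) = +0.0508; later rows by forward substitution.
  T[0,:] = [+0.0000 +0.0508 +0.2203 +0.0678 -0.6441]
  T[1,:] = [+0.0000 +0.0075 -0.5558 +0.1570 -0.0065]
  T[2,:] = [+0.0000 +0.0112 -0.0869 +0.3939 -0.3424]
  T[3,:] = [+0.0000 +0.0080 -0.0957 +0.2049 -0.5527]
  T[4,:] = [+0.0000 -0.0319 -0.0439 -0.1347 +0.5207]
|roots of det(T-λI)|: 0.6758, 0.1819, 0.1819, 0.0947, 0.0000.
ρ(T) = max|λ| = 0.6758; 0.6758 < 1, so it converges for any x₀.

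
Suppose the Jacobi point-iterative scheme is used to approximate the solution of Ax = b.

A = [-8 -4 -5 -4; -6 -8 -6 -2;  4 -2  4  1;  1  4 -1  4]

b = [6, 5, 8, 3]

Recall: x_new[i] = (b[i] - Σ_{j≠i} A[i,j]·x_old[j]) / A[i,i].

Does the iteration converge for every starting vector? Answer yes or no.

no

Diagonal D = diag(-8, -8, 4, 4); L, U strict lower/upper.
Jacobi T = -D⁻¹(L+U): T[2,1] = -(-2)/(4) = +0.5000; T[2,2] = 0.
  T[0,:] = [+0.0000, -0.5000, -0.6250, -0.5000]
  T[1,:] = [-0.7500, +0.0000, -0.7500, -0.2500]
  T[2,:] = [-1.0000, +0.5000, +0.0000, -0.2500]
  T[3,:] = [-0.2500, -1.0000, +0.2500, +0.0000]
|roots of det(T-λI)|: 1.3066, 0.8522, 0.6184, 0.6184.
ρ(T) = max|λ| = 1.3066; 1.3066 > 1, so it fails to converge.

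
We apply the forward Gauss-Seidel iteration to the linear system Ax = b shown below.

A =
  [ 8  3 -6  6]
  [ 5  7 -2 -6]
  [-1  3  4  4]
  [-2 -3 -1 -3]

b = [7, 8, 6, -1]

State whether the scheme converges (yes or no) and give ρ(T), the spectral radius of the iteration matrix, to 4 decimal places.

no, ρ = 1.2580

A = D + L + U where D = diag(8, 7, 4, -3).
T_GS = -(D+L)⁻¹U: row 0 first, T[0,1] = -(3)/(8) = -0.3750; later rows by forward substitution.
  T[0,:] = [+0.0000, -0.3750, +0.7500, -0.7500]
  T[1,:] = [+0.0000, +0.2679, -0.2500, +1.3929]
  T[2,:] = [+0.0000, -0.2946, +0.3750, -2.2321]
  T[3,:] = [+0.0000, +0.0804, -0.3750, -0.1488]
eigenvalue magnitudes: 1.2580, 0.8322, 0.0682, 0.0000.
ρ = 1.2580; 1.2580 > 1, so it fails to converge.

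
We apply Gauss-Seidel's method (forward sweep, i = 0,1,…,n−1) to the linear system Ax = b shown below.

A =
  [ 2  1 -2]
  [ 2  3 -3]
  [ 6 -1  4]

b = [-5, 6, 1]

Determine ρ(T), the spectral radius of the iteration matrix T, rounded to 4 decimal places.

1.5631

A = D + L + U where D = diag(2, 3, 4).
GS T = -(D+L)⁻¹U: row 0 first, T[0,1] = -(1)/(2) = -0.5000; later rows by forward substitution.
  T[0,:] = [+0.0000  -0.5000  +1.0000]
  T[1,:] = [+0.0000  +0.3333  +0.3333]
  T[2,:] = [+0.0000  +0.8333  -1.4167]
|eigenvalues of T|: 1.5631, 0.4798, 0.0000.
ρ(T) = max|λ| = 1.5631; 1.5631 > 1, so it fails to converge.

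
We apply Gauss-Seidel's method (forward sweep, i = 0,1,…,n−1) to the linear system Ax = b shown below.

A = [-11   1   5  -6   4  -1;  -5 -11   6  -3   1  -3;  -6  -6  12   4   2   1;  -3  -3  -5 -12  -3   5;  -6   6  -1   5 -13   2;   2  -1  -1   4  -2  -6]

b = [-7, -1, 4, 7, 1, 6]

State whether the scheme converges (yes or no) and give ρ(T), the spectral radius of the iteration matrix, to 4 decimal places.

A = D + L + U where D = diag(-11, -11, 12, -12, -13, -6).
T_GS = -(D+L)⁻¹U: row 0 first, T[0,3] = -(-6)/(-11) = -0.5455; later rows by forward substitution.
  T[0,:] = [+0.0000  +0.0909  +0.4545  -0.5455  +0.3636  -0.0909]
  T[1,:] = [+0.0000  -0.0413  +0.3388  -0.0248  -0.0744  -0.2314]
  T[2,:] = [+0.0000  +0.0248  +0.3967  -0.6185  -0.0220  -0.2445]
  T[3,:] = [+0.0000  -0.0227  -0.3636  +0.4003  -0.3131  +0.5991]
  T[4,:] = [+0.0000  -0.0717  -0.2238  +0.4418  -0.3209  +0.3382]
  T[5,:] = [+0.0000  +0.0418  -0.1389  +0.0450  +0.0355  +0.3357]
|λ(T)| sorted: 0.9309, 0.2687, 0.2687, 0.1697, 0.0186, 0.0000.
ρ(T) = max|λ| = 0.9309; 0.9309 < 1 ⇒ converges.

yes, ρ = 0.9309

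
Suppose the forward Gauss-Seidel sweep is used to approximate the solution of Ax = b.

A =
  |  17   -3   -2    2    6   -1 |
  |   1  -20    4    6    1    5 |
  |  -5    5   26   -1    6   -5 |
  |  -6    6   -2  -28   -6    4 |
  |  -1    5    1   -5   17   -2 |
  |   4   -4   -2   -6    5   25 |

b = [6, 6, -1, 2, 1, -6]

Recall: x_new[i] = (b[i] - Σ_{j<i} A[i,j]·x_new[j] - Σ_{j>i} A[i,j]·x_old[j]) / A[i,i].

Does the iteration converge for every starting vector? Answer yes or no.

yes

A = D + L + U where D = diag(17, -20, 26, -28, 17, 25).
Gauss-Seidel: T = -(D+L)⁻¹U, row 0 first, T[0,4] = -(6)/(17) = -0.3529; later rows by forward substitution.
  T[0,:] = [+0.0000 +0.1765 +0.1176 -0.1176 -0.3529 +0.0588]
  T[1,:] = [+0.0000 +0.0088 +0.2059 +0.2941 +0.0324 +0.2529]
  T[2,:] = [+0.0000 +0.0322 -0.0170 -0.0407 -0.3049 +0.1550]
  T[3,:] = [+0.0000 -0.0382 +0.0201 +0.0911 -0.1099 +0.1734]
  T[4,:] = [+0.0000 -0.0054 -0.0467 -0.0642 -0.0447 +0.0886]
  T[5,:] = [+0.0000 -0.0323 +0.0269 +0.0973 +0.0198 +0.0674]
|eigenvalues of T|: 0.2188, 0.1465, 0.1465, 0.0864, 0.0135, 0.0000.
ρ = 0.2188; 0.2188 < 1: convergent.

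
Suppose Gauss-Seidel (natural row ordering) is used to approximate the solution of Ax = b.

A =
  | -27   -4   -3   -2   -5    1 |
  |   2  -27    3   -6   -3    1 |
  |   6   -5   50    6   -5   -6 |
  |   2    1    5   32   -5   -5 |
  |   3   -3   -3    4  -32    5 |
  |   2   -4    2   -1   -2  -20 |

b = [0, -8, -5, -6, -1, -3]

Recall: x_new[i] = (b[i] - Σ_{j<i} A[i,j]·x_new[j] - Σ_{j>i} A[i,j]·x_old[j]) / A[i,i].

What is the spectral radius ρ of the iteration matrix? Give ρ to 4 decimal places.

0.1675

Diagonal D = diag(-27, -27, 50, 32, -32, -20); L, U strict lower/upper.
Gauss-Seidel: T = -(D+L)⁻¹U, row 0 first, T[0,2] = -(-3)/(-27) = -0.1111; later rows by forward substitution.
  T[0,:] = [+0.0000 -0.1481 -0.1111 -0.0741 -0.1852 +0.0370]
  T[1,:] = [+0.0000 -0.0110 +0.1029 -0.2277 -0.1248 +0.0398]
  T[2,:] = [+0.0000 +0.0167 +0.0236 -0.1339 +0.1097 +0.1195]
  T[3,:] = [+0.0000 +0.0070 +0.0000 +0.0327 +0.1546 +0.1340]
  T[4,:] = [+0.0000 -0.0135 -0.0223 +0.0310 +0.0034 +0.1615]
  T[5,:] = [+0.0000 -0.0099 -0.0271 +0.0200 +0.0094 -0.0152]
|λ(T)| sorted: 0.1675, 0.1103, 0.1103, 0.0786, 0.0301, 0.0000.
ρ(T) = max|λ| = 0.1675; 0.1675 < 1 ⇒ converges.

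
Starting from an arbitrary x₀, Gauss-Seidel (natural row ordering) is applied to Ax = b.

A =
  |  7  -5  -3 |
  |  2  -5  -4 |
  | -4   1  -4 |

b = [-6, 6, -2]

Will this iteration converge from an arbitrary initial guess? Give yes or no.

yes

Write A = D+L+U with D = diag(7, -5, -4).
Gauss-Seidel: T = -(D+L)⁻¹U, row 0 first, T[0,2] = -(-3)/(7) = +0.4286; later rows by forward substitution.
  T[0,:] = [+0.0000, +0.7143, +0.4286]
  T[1,:] = [+0.0000, +0.2857, -0.6286]
  T[2,:] = [+0.0000, -0.6429, -0.5857]
|λ(T)| sorted: 0.9207, 0.6207, 0.0000.
ρ = 0.9207; 0.9207 < 1: convergent.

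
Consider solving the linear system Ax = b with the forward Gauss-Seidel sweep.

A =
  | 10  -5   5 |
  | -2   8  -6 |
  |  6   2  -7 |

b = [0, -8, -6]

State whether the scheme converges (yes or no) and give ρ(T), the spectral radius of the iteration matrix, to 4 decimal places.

Diagonal D = diag(10, 8, -7); L, U strict lower/upper.
Gauss-Seidel: T = -(D+L)⁻¹U, row 0 first, T[0,2] = -(5)/(10) = -0.5000; later rows by forward substitution.
  T[0,:] = [+0.0000  +0.5000  -0.5000]
  T[1,:] = [+0.0000  +0.1250  +0.6250]
  T[2,:] = [+0.0000  +0.4643  -0.2500]
|eigenvalues of T|: 0.6329, 0.5079, 0.0000.
ρ(T) = max|λ| = 0.6329; 0.6329 < 1: convergent.

yes, ρ = 0.6329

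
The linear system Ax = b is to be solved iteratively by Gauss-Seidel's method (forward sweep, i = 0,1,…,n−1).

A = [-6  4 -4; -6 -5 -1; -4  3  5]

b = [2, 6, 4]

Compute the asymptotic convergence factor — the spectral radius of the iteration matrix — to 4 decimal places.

1.6278

Let D = diag(-6, -5, 5); L, U the strict triangles.
GS T = -(D+L)⁻¹U: row 0 first, T[0,2] = -(-4)/(-6) = -0.6667; later rows by forward substitution.
  T[0,:] = [+0.0000 +0.6667 -0.6667]
  T[1,:] = [+0.0000 -0.8000 +0.6000]
  T[2,:] = [+0.0000 +1.0133 -0.8933]
|roots of det(T-λI)|: 1.6278, 0.0655, 0.0000.
ρ(T) = max|λ| = 1.6278; 1.6278 > 1, so it fails to converge.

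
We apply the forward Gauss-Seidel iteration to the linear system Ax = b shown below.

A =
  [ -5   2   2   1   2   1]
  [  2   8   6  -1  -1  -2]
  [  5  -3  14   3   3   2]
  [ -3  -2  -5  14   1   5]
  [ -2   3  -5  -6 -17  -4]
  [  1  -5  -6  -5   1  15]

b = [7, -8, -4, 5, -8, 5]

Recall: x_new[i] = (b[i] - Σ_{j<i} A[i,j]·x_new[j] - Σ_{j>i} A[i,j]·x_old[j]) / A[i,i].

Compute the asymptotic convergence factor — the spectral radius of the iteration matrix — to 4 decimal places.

0.8216

Let D = diag(-5, 8, 14, 14, -17, 15); L, U the strict triangles.
T_GS = -(D+L)⁻¹U: row 0 first, T[0,1] = -(2)/(-5) = +0.4000; later rows by forward substitution.
  T[0,:] = [+0.0000  +0.4000  +0.4000  +0.2000  +0.4000  +0.2000]
  T[1,:] = [+0.0000  -0.1000  -0.8500  +0.0750  +0.0250  +0.2000]
  T[2,:] = [+0.0000  -0.1643  -0.3250  -0.2696  -0.3518  -0.1714]
  T[3,:] = [+0.0000  +0.0128  -0.1518  -0.0427  -0.1078  -0.3469]
  T[4,:] = [+0.0000  -0.0209  -0.0479  +0.0841  +0.0989  -0.0507]
  T[5,:] = [+0.0000  -0.1201  -0.4874  -0.1160  -0.2016  -0.1275]
moduli |λ_i(T)| = 0.8216, 0.2346, 0.1254, 0.0546, 0.0546, 0.0000.
spectral radius ρ = 0.8216; 0.8216 < 1: convergent.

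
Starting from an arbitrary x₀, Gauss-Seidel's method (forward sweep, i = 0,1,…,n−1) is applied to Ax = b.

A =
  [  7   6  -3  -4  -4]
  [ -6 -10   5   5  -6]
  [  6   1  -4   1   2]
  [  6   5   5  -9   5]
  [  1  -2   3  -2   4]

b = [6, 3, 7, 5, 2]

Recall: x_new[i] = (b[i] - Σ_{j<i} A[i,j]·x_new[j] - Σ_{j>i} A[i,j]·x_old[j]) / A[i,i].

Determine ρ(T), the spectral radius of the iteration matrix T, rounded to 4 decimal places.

Diagonal D = diag(7, -10, -4, -9, 4); L, U strict lower/upper.
T_GS = -(D+L)⁻¹U: row 0 first, T[0,4] = -(-4)/(7) = +0.5714; later rows by forward substitution.
  T[0,:] = [+0.0000 -0.8571 +0.4286 +0.5714 +0.5714]
  T[1,:] = [+0.0000 +0.5143 +0.2429 +0.1571 -0.9429]
  T[2,:] = [+0.0000 -1.1571 +0.7036 +1.1464 +1.1214]
  T[3,:] = [+0.0000 -0.9286 +0.8115 +1.1052 +1.0357]
  T[4,:] = [+0.0000 +0.8750 -0.1076 -0.3715 -0.9375]
moduli |λ_i(T)| = 1.3602, 0.5697, 0.5697, 0.0337, 0.0000.
ρ = 1.3602; 1.3602 > 1, so it fails to converge.

1.3602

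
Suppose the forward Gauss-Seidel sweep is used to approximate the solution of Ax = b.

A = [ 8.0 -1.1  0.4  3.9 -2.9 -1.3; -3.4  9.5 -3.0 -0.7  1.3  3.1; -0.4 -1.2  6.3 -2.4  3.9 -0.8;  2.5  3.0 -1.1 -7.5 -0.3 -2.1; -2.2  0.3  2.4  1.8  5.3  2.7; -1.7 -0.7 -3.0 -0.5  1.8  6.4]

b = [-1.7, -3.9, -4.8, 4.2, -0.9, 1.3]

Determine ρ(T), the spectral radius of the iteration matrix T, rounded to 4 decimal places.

0.6068

Write A = D+L+U with D = diag(8, 9.5, 6.3, -7.5, 5.3, 6.4).
GS T = -(D+L)⁻¹U: row 0 first, T[0,5] = -(-1.3)/(8) = +0.1625; later rows by forward substitution.
  T[0,:] = [+0.0000  +0.1375  -0.0500  -0.4875  +0.3625  +0.1625]
  T[1,:] = [+0.0000  +0.0492  +0.2979  -0.1008  -0.0071  -0.2682]
  T[2,:] = [+0.0000  +0.0181  +0.0536  +0.3308  -0.5974  +0.0862]
  T[3,:] = [+0.0000  +0.0629  +0.0946  -0.2513  +0.1656  -0.3457]
  T[4,:] = [+0.0000  +0.0247  -0.0940  -0.2611  +0.3651  -0.3484]
  T[5,:] = [+0.0000  +0.0483  +0.0782  +0.0683  -0.2743  +0.1252]
eigenvalue magnitudes: 0.6068, 0.1927, 0.1705, 0.0670, 0.0670, 0.0000.
spectral radius ρ = 0.6068; 0.6068 < 1: convergent.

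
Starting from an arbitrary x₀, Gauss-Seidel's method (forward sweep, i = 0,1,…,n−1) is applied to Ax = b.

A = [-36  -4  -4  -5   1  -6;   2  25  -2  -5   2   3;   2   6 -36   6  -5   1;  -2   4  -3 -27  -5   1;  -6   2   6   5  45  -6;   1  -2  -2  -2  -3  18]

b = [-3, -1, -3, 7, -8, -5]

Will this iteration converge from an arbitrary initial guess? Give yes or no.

yes

Let D = diag(-36, 25, -36, -27, 45, 18); L, U the strict triangles.
T_GS = -(D+L)⁻¹U: row 0 first, T[0,4] = -(1)/(-36) = +0.0278; later rows by forward substitution.
  T[0,:] = [+0.0000 -0.1111 -0.1111 -0.1389 +0.0278 -0.1667]
  T[1,:] = [+0.0000 +0.0089 +0.0889 +0.2111 -0.0822 -0.1067]
  T[2,:] = [+0.0000 -0.0047 +0.0086 +0.1941 -0.1510 +0.0007]
  T[3,:] = [+0.0000 +0.0101 +0.0204 +0.0200 -0.1826 +0.0335]
  T[4,:] = [+0.0000 -0.0157 -0.0222 -0.0560 +0.0478 +0.1120]
  T[5,:] = [+0.0000 +0.0051 +0.0156 +0.0456 -0.0398 +0.0199]
|roots of det(T-λI)|: 0.1674, 0.0758, 0.0590, 0.0590, 0.0460, 0.0000.
spectral radius ρ = 0.1674; 0.1674 < 1 ⇒ converges.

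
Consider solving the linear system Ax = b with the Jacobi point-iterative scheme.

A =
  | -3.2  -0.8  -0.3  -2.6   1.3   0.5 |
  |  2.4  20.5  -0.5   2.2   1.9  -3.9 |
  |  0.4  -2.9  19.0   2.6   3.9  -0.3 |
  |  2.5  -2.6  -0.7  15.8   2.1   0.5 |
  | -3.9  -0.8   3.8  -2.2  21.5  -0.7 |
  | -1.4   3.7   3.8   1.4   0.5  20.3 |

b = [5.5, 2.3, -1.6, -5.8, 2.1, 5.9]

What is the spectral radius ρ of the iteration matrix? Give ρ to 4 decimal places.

0.5301

Let D = diag(-3.2, 20.5, 19, 15.8, 21.5, 20.3); L, U the strict triangles.
Jacobi: T = -D⁻¹(L+U), T[1,0] = -(2.4)/(20.5) = -0.1171; T[1,1] = 0.
  T[0,:] = [+0.0000, -0.2500, -0.0938, -0.8125, +0.4062, +0.1562]
  T[1,:] = [-0.1171, +0.0000, +0.0244, -0.1073, -0.0927, +0.1902]
  T[2,:] = [-0.0211, +0.1526, +0.0000, -0.1368, -0.2053, +0.0158]
  T[3,:] = [-0.1582, +0.1646, +0.0443, +0.0000, -0.1329, -0.0316]
  T[4,:] = [+0.1814, +0.0372, -0.1767, +0.1023, +0.0000, +0.0326]
  T[5,:] = [+0.0690, -0.1823, -0.1872, -0.0690, -0.0246, +0.0000]
|λ(T)| sorted: 0.5301, 0.4019, 0.2337, 0.2225, 0.2225, 0.1260.
ρ(T) = max|λ| = 0.5301; 0.5301 < 1: convergent.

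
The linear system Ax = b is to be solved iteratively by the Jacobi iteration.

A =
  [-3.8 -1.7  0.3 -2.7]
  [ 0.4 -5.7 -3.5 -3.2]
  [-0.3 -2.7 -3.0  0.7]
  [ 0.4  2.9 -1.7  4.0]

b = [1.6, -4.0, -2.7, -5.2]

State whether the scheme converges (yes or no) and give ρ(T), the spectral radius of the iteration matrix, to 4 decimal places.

Diagonal D = diag(-3.8, -5.7, -3, 4); L, U strict lower/upper.
Jacobi T = -D⁻¹(L+U): T[0,2] = -(0.3)/(-3.8) = +0.0789; T[0,0] = 0.
  T[0,:] = [+0.0000  -0.4474  +0.0789  -0.7105]
  T[1,:] = [+0.0702  +0.0000  -0.6140  -0.5614]
  T[2,:] = [-0.1000  -0.9000  +0.0000  +0.2333]
  T[3,:] = [-0.1000  -0.7250  +0.4250  +0.0000]
moduli |λ_i(T)| = 1.1688, 0.8328, 0.3485, 0.0125.
spectral radius ρ = 1.1688; 1.1688 > 1: divergent.

no, ρ = 1.1688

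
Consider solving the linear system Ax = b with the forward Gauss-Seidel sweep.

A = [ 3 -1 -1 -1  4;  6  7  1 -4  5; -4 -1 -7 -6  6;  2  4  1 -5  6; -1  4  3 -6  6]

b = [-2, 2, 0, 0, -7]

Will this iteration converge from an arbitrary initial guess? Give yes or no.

Let D = diag(3, 7, -7, -5, 6); L, U the strict triangles.
Gauss-Seidel: T = -(D+L)⁻¹U, row 0 first, T[0,3] = -(-1)/(3) = +0.3333; later rows by forward substitution.
  T[0,:] = [+0.0000, +0.3333, +0.3333, +0.3333, -1.3333]
  T[1,:] = [+0.0000, -0.2857, -0.4286, +0.2857, +0.4286]
  T[2,:] = [+0.0000, -0.1497, -0.1293, -1.0884, +1.5578]
  T[3,:] = [+0.0000, -0.1252, -0.2354, +0.1442, +1.3211]
  T[4,:] = [+0.0000, +0.1957, +0.1705, +0.5535, +0.0342]
|eigenvalues of T|: 1.3681, 0.9848, 0.0778, 0.0778, 0.0000.
spectral radius ρ = 1.3681; 1.3681 > 1, so it fails to converge.

no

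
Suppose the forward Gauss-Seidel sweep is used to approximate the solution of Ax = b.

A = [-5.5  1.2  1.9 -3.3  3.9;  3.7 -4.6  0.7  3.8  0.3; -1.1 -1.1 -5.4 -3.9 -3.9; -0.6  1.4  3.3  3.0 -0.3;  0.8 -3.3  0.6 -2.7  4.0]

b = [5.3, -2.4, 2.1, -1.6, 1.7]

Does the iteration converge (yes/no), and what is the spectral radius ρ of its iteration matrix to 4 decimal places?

Let D = diag(-5.5, -4.6, -5.4, 3, 4); L, U the strict triangles.
Gauss-Seidel: T = -(D+L)⁻¹U, row 0 first, T[0,2] = -(1.9)/(-5.5) = +0.3455; later rows by forward substitution.
  T[0,:] = [+0.0000, +0.2182, +0.3455, -0.6000, +0.7091]
  T[1,:] = [+0.0000, +0.1755, +0.4300, +0.3435, +0.6356]
  T[2,:] = [+0.0000, -0.0802, -0.1580, -0.6700, -0.9961]
  T[3,:] = [+0.0000, +0.0500, +0.0422, +0.4567, +1.0410]
  T[4,:] = [+0.0000, +0.1469, +0.3379, +0.8121, +1.2346]
moduli |λ_i(T)| = 1.6770, 0.2236, 0.1983, 0.0064, 0.0000.
spectral radius ρ = 1.6770; 1.6770 > 1: divergent.

no, ρ = 1.6770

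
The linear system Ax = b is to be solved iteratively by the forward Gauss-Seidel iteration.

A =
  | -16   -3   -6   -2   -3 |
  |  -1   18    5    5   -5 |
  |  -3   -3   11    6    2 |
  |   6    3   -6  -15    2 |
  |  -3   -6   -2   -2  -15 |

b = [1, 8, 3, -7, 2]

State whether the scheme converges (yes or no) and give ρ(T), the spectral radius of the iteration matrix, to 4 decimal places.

Let D = diag(-16, 18, 11, -15, -15); L, U the strict triangles.
T_GS = -(D+L)⁻¹U: row 0 first, T[0,1] = -(-3)/(-16) = -0.1875; later rows by forward substitution.
  T[0,:] = [+0.0000, -0.1875, -0.3750, -0.1250, -0.1875]
  T[1,:] = [+0.0000, -0.0104, -0.2986, -0.2847, +0.2674]
  T[2,:] = [+0.0000, -0.0540, -0.1837, -0.6572, -0.1600]
  T[3,:] = [+0.0000, -0.0555, -0.1362, +0.1559, +0.1758]
  T[4,:] = [+0.0000, +0.0563, +0.2371, +0.2057, -0.0715]
|λ(T)| sorted: 0.5027, 0.2790, 0.0735, 0.0735, 0.0000.
spectral radius ρ = 0.5027; 0.5027 < 1, so it converges for any x₀.

yes, ρ = 0.5027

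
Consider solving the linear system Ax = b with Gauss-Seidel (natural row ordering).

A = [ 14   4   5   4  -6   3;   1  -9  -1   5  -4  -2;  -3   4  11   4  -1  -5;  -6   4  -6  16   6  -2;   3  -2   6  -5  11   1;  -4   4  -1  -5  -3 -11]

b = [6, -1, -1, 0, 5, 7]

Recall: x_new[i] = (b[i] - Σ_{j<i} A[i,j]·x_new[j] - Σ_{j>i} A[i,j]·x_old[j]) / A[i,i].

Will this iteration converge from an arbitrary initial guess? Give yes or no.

Split A = D + L + U, D = diag(14, -9, 11, 16, 11, -11).
GS T = -(D+L)⁻¹U: row 0 first, T[0,4] = -(-6)/(14) = +0.4286; later rows by forward substitution.
  T[0,:] = [+0.0000, -0.2857, -0.3571, -0.2857, +0.4286, -0.2143]
  T[1,:] = [+0.0000, -0.0317, -0.1508, +0.5238, -0.3968, -0.2460]
  T[2,:] = [+0.0000, -0.0664, -0.0426, -0.6320, +0.3521, +0.4856]
  T[3,:] = [+0.0000, -0.1241, -0.1122, -0.4751, +0.0170, +0.2882]
  T[4,:] = [+0.0000, +0.0519, +0.0422, +0.3019, -0.3734, -0.2110]
  T[5,:] = [+0.0000, +0.1406, +0.1184, +0.4854, -0.2380, -0.1291]
moduli |λ_i(T)| = 0.8652, 0.2876, 0.1330, 0.0658, 0.0658, 0.0000.
ρ = 0.8652; 0.8652 < 1 ⇒ converges.

yes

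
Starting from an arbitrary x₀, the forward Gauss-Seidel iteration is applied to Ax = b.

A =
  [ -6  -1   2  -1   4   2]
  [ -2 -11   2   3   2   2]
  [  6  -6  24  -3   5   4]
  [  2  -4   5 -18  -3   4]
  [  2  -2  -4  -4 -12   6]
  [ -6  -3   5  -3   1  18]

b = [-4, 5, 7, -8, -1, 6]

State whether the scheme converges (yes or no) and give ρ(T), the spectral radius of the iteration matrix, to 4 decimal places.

A = D + L + U where D = diag(-6, -11, 24, -18, -12, 18).
T_GS = -(D+L)⁻¹U: row 0 first, T[0,1] = -(-1)/(-6) = -0.1667; later rows by forward substitution.
  T[0,:] = [+0.0000  -0.1667  +0.3333  -0.1667  +0.6667  +0.3333]
  T[1,:] = [+0.0000  +0.0303  +0.1212  +0.3030  +0.0606  +0.1212]
  T[2,:] = [+0.0000  +0.0492  -0.0530  +0.2424  -0.3598  -0.2197]
  T[3,:] = [+0.0000  -0.0116  -0.0046  -0.0185  -0.2060  +0.1713]
  T[4,:] = [+0.0000  -0.0454  +0.0546  -0.1529  +0.2896  +0.5515]
  T[5,:] = [+0.0000  -0.0636  +0.1422  -0.0670  +0.2819  +0.1903]
|eigenvalues of T|: 0.5504, 0.2115, 0.1141, 0.1141, 0.0694, 0.0000.
spectral radius ρ = 0.5504; 0.5504 < 1: convergent.

yes, ρ = 0.5504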